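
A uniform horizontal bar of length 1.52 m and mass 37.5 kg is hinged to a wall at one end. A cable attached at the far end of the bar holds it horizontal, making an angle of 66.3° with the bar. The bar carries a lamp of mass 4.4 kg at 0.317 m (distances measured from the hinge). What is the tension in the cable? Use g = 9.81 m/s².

Taking torques about the hinge:
Beam weight: 37.5 × 9.81 = 367.9 N down at 0.76 m → arm 0.76 m, τ = 367.9 × 0.76 = 279.6 N·m clockwise.
Lamp: 4.4 × 9.81 = 43.16 N down at 0.317 m → arm 0.317 m, τ = 43.16 × 0.317 = 13.68 N·m clockwise.
Total clockwise load moment = 293.3 N·m.
The cable tension T acts at 1.52 m; only its component perpendicular to the bar, T sinθ, produces torque. sin 66.3° = 0.9157.
For rotational equilibrium, T × 1.52 × 0.9157 = 293.3, so T = 293.3 / 1.392 = 211 N.

T ≈ 211 N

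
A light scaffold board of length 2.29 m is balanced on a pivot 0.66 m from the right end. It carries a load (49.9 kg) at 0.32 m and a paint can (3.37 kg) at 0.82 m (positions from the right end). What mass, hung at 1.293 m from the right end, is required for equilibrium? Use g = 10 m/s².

About the pivot (at 0.66 m from the right end):
Load: 49.9 × 10 = 499 N down at 0.32 m → arm 0.34 m, τ = 499 × 0.34 = 169.7 N·m clockwise.
Paint can: 3.37 × 10 = 33.7 N down at 0.82 m → arm 0.16 m, τ = 33.7 × 0.16 = 5.392 N·m counterclockwise.
Net moment of known loads = 164.3 N·m clockwise.
An unknown mass m at 1.293 m has arm 0.633 m; its moment is m·g·0.633 counterclockwise.
For rotational equilibrium, m × 10 × 0.633 = 164.3, so m = 164.3 / (10 × 0.633) = 26 kg.

m ≈ 26 kg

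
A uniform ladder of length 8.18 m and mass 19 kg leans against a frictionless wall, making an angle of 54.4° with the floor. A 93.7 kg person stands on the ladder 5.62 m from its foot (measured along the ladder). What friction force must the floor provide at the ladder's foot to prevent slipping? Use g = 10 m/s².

f ≈ 529 N

Taking torques about the foot of the ladder:
Ladder weight 19×10 = 190 N acts at 4.09 m along the ladder; its horizontal arm is 4.09·cos54.4° = 2.381 m → τ = 452.4 N·m clockwise.
Person: 93.7×10 = 937 N at 5.62 m → arm 3.272 m → τ = 3066 N·m clockwise.
Wall normal N acts horizontally at the top; its moment arm is the height L sinθ = 8.18·sin54.4° = 6.651 m, counterclockwise.
Setting net torque to zero: N × 6.651 = 3518 → N = 529 N.
ΣFx = 0: friction at the foot balances the wall's push, so f = N_wall = 529 N.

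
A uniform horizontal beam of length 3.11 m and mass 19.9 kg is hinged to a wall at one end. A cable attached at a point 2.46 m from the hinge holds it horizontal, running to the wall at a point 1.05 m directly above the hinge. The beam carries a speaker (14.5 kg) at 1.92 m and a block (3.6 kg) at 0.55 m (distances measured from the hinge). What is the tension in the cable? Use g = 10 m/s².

About the hinge:
Beam weight: 19.9 × 10 = 199 N down at 1.555 m → arm 1.555 m, τ = 199 × 1.555 = 309.4 N·m clockwise.
Speaker: 14.5 × 10 = 145 N down at 1.92 m → arm 1.92 m, τ = 145 × 1.92 = 278.4 N·m clockwise.
Block: 3.6 × 10 = 36 N down at 0.55 m → arm 0.55 m, τ = 36 × 0.55 = 19.8 N·m clockwise.
Total clockwise load moment = 607.6 N·m.
The cable tension T acts at 2.46 m; only its component perpendicular to the beam, T sinθ, produces torque. sinθ = h/√(h²+d²) = 1.05/√(1.05²+2.46²) = 0.3926.
For rotational equilibrium, T × 2.46 × 0.3926 = 607.6, so T = 607.6 / 0.9658 = 629 N.

T ≈ 629 N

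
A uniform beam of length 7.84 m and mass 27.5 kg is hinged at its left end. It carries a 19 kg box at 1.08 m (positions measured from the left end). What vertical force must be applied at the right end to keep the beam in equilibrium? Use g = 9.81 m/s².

Taking torques about the left end:
Beam weight: 27.5 × 9.81 = 269.8 N down at 3.92 m → arm 3.92 m, τ = 269.8 × 3.92 = 1058 N·m clockwise.
Box: 19 × 9.81 = 186.4 N down at 1.08 m → arm 1.08 m, τ = 186.4 × 1.08 = 201.3 N·m clockwise.
Net moment of the loads = 1259 N·m clockwise.
The upward force F acts at the right end, arm 7.84 m, giving F × 7.84 counterclockwise.
For rotational equilibrium, F × 7.84 = 1259, so F = 1259 / 7.84 = 161 N.

F ≈ 161 N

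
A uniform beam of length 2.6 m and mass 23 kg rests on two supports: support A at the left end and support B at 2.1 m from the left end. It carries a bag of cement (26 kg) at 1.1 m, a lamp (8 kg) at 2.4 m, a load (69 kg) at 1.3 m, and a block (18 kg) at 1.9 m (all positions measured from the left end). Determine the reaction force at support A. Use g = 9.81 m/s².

Take moments about support B.
Beam weight: 23 × 9.81 = 225.6 N down at 1.3 m → arm 0.8 m, τ = 225.6 × 0.8 = 180.5 N·m counterclockwise.
Bag of cement: 26 × 9.81 = 255.1 N down at 1.1 m → arm 1 m, τ = 255.1 × 1 = 255.1 N·m counterclockwise.
Lamp: 8 × 9.81 = 78.48 N down at 2.4 m → arm 0.3 m, τ = 78.48 × 0.3 = 23.54 N·m clockwise.
Load: 69 × 9.81 = 676.9 N down at 1.3 m → arm 0.8 m, τ = 676.9 × 0.8 = 541.5 N·m counterclockwise.
Block: 18 × 9.81 = 176.6 N down at 1.9 m → arm 0.2 m, τ = 176.6 × 0.2 = 35.32 N·m counterclockwise.
Net load moment about support B = 988.9 N·m counterclockwise.
Reaction R at support A is upward at 0 m, arm 2.1 m → moment R × 2.1 clockwise.
Setting net torque to zero: R × 2.1 = 988.9 → R = 471 N.

R_A ≈ 471 N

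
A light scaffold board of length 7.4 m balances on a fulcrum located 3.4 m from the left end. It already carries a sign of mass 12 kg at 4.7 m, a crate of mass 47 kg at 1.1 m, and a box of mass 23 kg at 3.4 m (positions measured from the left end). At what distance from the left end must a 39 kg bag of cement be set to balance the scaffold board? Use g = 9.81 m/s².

x ≈ 5.77 m from the left end

About the fulcrum (at 3.4 m from the left end):
Sign: 12 × 9.81 = 117.7 N down at 4.7 m → arm 1.3 m, τ = 117.7 × 1.3 = 153 N·m clockwise.
Crate: 47 × 9.81 = 461.1 N down at 1.1 m → arm 2.3 m, τ = 461.1 × 2.3 = 1061 N·m counterclockwise.
Box: acts at the fulcrum, moment arm 0 → no torque.
Net moment of existing loads = 908 N·m counterclockwise.
The bag of cement weighs 39 × 9.81 = 382.6 N and must supply an equal clockwise moment, so its lever arm about the fulcrum is 908 / 382.6 = 2.37 m.
That puts it at 3.4 + 2.37 = 5.77 m from the left end.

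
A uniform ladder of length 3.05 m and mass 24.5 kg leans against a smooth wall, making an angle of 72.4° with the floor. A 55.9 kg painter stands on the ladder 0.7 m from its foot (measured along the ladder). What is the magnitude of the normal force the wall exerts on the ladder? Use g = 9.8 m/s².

N_wall ≈ 78 N

Taking torques about the foot of the ladder:
Ladder weight 24.5×9.8 = 240.1 N acts at 1.525 m along the ladder; its horizontal arm is 1.525·cos72.4° = 0.4611 m → τ = 110.7 N·m clockwise.
Painter: 55.9×9.8 = 547.8 N at 0.7 m → arm 0.2117 m → τ = 116 N·m clockwise.
Wall normal N acts horizontally at the top; its moment arm is the height L sinθ = 3.05·sin72.4° = 2.907 m, counterclockwise.
Setting net torque to zero: N × 2.907 = 226.7 → N = 78 N.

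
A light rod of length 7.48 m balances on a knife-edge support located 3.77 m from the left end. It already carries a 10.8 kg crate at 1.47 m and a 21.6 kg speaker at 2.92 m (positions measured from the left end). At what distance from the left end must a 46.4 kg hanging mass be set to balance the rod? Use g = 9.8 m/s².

x ≈ 4.7 m from the left end

Take moments about the knife-edge support (at 3.77 m from the left end).
Crate: 10.8 × 9.8 = 105.8 N down at 1.47 m → arm 2.3 m, τ = 105.8 × 2.3 = 243.3 N·m counterclockwise.
Speaker: 21.6 × 9.8 = 211.7 N down at 2.92 m → arm 0.85 m, τ = 211.7 × 0.85 = 179.9 N·m counterclockwise.
Net moment of existing loads = 423.2 N·m counterclockwise.
The hanging mass weighs 46.4 × 9.8 = 454.7 N and must supply an equal clockwise moment, so its lever arm about the knife-edge support is 423.2 / 454.7 = 0.931 m.
That puts it at 3.77 + 0.931 = 4.7 m from the left end.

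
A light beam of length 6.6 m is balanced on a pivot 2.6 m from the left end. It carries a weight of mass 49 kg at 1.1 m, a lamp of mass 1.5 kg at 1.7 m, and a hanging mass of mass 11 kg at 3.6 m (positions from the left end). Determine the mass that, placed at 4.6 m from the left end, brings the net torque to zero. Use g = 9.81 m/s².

Choose the pivot (at 2.6 m from the left end) as the axis so the support reaction has zero arm there.
Weight: 49 × 9.81 = 480.7 N down at 1.1 m → arm 1.5 m, τ = 480.7 × 1.5 = 721 N·m counterclockwise.
Lamp: 1.5 × 9.81 = 14.71 N down at 1.7 m → arm 0.9 m, τ = 14.71 × 0.9 = 13.24 N·m counterclockwise.
Hanging mass: 11 × 9.81 = 107.9 N down at 3.6 m → arm 1 m, τ = 107.9 × 1 = 107.9 N·m clockwise.
Net moment of known loads = 626.3 N·m counterclockwise.
An unknown mass m at 4.6 m has arm 2 m; its moment is m·g·2 clockwise.
Balancing moments: m × 9.81 × 2 = 626.3, giving m = 626.3 / (9.81 × 2) = 31.9 kg.

m ≈ 31.9 kg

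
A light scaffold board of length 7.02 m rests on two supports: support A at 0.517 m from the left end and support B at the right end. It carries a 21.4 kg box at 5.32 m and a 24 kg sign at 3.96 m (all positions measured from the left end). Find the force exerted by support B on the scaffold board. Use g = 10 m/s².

About support A:
Box: 21.4 × 10 = 214 N down at 5.32 m → arm 4.803 m, τ = 214 × 4.803 = 1028 N·m clockwise.
Sign: 24 × 10 = 240 N down at 3.96 m → arm 3.443 m, τ = 240 × 3.443 = 826.3 N·m clockwise.
Net load moment about support A = 1854 N·m clockwise.
Reaction R at support B is upward at 7.02 m, arm 6.503 m → moment R × 6.503 counterclockwise.
For rotational equilibrium, R × 6.503 = 1854, so R = 285 N.

R_B ≈ 285 N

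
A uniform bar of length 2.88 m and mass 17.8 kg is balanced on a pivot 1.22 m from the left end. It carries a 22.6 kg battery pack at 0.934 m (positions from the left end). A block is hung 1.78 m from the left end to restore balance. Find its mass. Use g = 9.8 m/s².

About the pivot (at 1.22 m from the left end):
Beam weight: 17.8 × 9.8 = 174.4 N down at 1.44 m → arm 0.22 m, τ = 174.4 × 0.22 = 38.37 N·m clockwise.
Battery pack: 22.6 × 9.8 = 221.5 N down at 0.934 m → arm 0.286 m, τ = 221.5 × 0.286 = 63.35 N·m counterclockwise.
Net moment of known loads = 24.98 N·m counterclockwise.
An unknown mass m at 1.78 m has arm 0.56 m; its moment is m·g·0.56 clockwise.
Στ = 0 ⇒ m × 9.8 × 0.56 = 24.98 ⇒ m = 24.98 / (9.8 × 0.56) = 4.55 kg.

m ≈ 4.55 kg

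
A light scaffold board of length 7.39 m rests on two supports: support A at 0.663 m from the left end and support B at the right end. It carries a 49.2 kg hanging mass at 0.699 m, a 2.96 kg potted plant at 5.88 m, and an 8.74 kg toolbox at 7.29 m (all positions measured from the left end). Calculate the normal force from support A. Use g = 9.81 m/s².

Choose support B as the axis so its reaction then has zero moment arm.
Hanging mass: 49.2 × 9.81 = 482.7 N down at 0.699 m → arm 6.691 m, τ = 482.7 × 6.691 = 3230 N·m counterclockwise.
Potted plant: 2.96 × 9.81 = 29.04 N down at 5.88 m → arm 1.51 m, τ = 29.04 × 1.51 = 43.85 N·m counterclockwise.
Toolbox: 8.74 × 9.81 = 85.74 N down at 7.29 m → arm 0.1 m, τ = 85.74 × 0.1 = 8.574 N·m counterclockwise.
Net load moment about support B = 3282 N·m counterclockwise.
Reaction R at support A is upward at 0.663 m, arm 6.727 m → moment R × 6.727 clockwise.
Balancing moments: R × 6.727 = 3282, giving R = 488 N.

R_A ≈ 488 N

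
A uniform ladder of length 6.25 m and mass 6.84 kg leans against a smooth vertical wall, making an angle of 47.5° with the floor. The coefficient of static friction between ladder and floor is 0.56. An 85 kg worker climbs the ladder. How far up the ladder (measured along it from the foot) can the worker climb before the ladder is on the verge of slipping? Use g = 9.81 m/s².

Take moments about the foot of the ladder.
Ladder weight 6.84×9.81 = 67.1 N acts at 3.125 m along the ladder; its horizontal arm is 3.125·cos47.5° = 2.111 m → τ = 141.6 N·m clockwise.
Worker weight 85×9.81 = 833.9 N at distance d → arm d·cos47.5° → τ = 833.9·d·0.6756 clockwise.
Wall normal N at the top has arm L sinθ = 4.608 m counterclockwise, so Στ = 0 gives N·4.608 = 141.6 + 563.4·d.
ΣFy = 0 ⇒ N_floor = 901 N, so the maximum friction is μ_s·N_floor = 0.56×901 = 504.6 N. ΣFx = 0 ⇒ N_wall = f, so at the slipping point N = 504.6 N.
Substituting: 504.6×4.608 = 141.6 + 563.4·d ⇒ d = (2325 − 141.6) / 563.4 = 3.88 m.

d ≈ 3.88 m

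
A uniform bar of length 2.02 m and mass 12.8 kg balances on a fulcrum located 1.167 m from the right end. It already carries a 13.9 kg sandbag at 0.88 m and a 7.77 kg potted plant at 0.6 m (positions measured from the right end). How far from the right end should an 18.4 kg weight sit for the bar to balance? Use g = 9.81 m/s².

x ≈ 1.73 m from the right end

Take moments about the fulcrum (at 1.167 m from the right end).
Beam weight: 12.8 × 9.81 = 125.6 N down at 1.01 m → arm 0.157 m, τ = 125.6 × 0.157 = 19.72 N·m clockwise.
Sandbag: 13.9 × 9.81 = 136.4 N down at 0.88 m → arm 0.287 m, τ = 136.4 × 0.287 = 39.15 N·m clockwise.
Potted plant: 7.77 × 9.81 = 76.22 N down at 0.6 m → arm 0.567 m, τ = 76.22 × 0.567 = 43.22 N·m clockwise.
Net moment of existing loads = 102.1 N·m clockwise.
The weight weighs 18.4 × 9.81 = 180.5 N and must supply an equal counterclockwise moment, so its lever arm about the fulcrum is 102.1 / 180.5 = 0.566 m.
That puts it at 1.167 + 0.566 = 1.73 m from the right end.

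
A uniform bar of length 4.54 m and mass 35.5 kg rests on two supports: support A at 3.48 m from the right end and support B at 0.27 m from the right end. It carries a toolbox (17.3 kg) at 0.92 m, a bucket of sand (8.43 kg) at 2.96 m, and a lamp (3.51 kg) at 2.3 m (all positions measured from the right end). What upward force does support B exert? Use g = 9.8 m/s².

Choose support A as the axis so its reaction then has zero moment arm.
Beam weight: 35.5 × 9.8 = 347.9 N down at 2.27 m → arm 1.21 m, τ = 347.9 × 1.21 = 421 N·m clockwise.
Toolbox: 17.3 × 9.8 = 169.5 N down at 0.92 m → arm 2.56 m, τ = 169.5 × 2.56 = 433.9 N·m clockwise.
Bucket of sand: 8.43 × 9.8 = 82.61 N down at 2.96 m → arm 0.52 m, τ = 82.61 × 0.52 = 42.96 N·m clockwise.
Lamp: 3.51 × 9.8 = 34.4 N down at 2.3 m → arm 1.18 m, τ = 34.4 × 1.18 = 40.59 N·m clockwise.
Net load moment about support A = 938.5 N·m clockwise.
Reaction R at support B is upward at 0.27 m, arm 3.21 m → moment R × 3.21 counterclockwise.
Στ = 0 ⇒ R × 3.21 = 938.5 ⇒ R = 292 N.

R_B ≈ 292 N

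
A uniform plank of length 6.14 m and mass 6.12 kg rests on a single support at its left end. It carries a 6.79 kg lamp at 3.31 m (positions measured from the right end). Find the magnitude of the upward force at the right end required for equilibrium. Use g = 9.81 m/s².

F ≈ 60.7 N

About the left end:
Beam weight: 6.12 × 9.81 = 60.04 N down at 3.07 m → arm 3.07 m, τ = 60.04 × 3.07 = 184.3 N·m clockwise.
Lamp: 6.79 × 9.81 = 66.61 N down at 3.31 m → arm 2.83 m, τ = 66.61 × 2.83 = 188.5 N·m clockwise.
Net moment of the loads = 372.8 N·m clockwise.
The upward force F acts at the right end, arm 6.14 m, giving F × 6.14 counterclockwise.
Στ = 0 ⇒ F × 6.14 = 372.8 ⇒ F = 372.8 / 6.14 = 60.7 N.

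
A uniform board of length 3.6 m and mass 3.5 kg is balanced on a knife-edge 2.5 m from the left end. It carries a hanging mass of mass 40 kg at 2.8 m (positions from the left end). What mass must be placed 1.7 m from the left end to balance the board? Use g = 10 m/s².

About the knife-edge (at 2.5 m from the left end):
Beam weight: 3.5 × 10 = 35 N down at 1.8 m → arm 0.7 m, τ = 35 × 0.7 = 24.5 N·m counterclockwise.
Hanging mass: 40 × 10 = 400 N down at 2.8 m → arm 0.3 m, τ = 400 × 0.3 = 120 N·m clockwise.
Net moment of known loads = 95.5 N·m clockwise.
An unknown mass m at 1.7 m has arm 0.8 m; its moment is m·g·0.8 counterclockwise.
Στ = 0 ⇒ m × 10 × 0.8 = 95.5 ⇒ m = 95.5 / (10 × 0.8) = 11.9 kg.

m ≈ 11.9 kg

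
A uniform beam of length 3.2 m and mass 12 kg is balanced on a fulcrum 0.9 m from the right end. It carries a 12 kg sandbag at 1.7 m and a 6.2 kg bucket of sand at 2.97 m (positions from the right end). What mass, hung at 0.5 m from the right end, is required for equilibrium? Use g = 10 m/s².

Taking torques about the fulcrum (at 0.9 m from the right end):
Beam weight: 12 × 10 = 120 N down at 1.6 m → arm 0.7 m, τ = 120 × 0.7 = 84 N·m counterclockwise.
Sandbag: 12 × 10 = 120 N down at 1.7 m → arm 0.8 m, τ = 120 × 0.8 = 96 N·m counterclockwise.
Bucket of sand: 6.2 × 10 = 62 N down at 2.97 m → arm 2.07 m, τ = 62 × 2.07 = 128.3 N·m counterclockwise.
Net moment of known loads = 308.3 N·m counterclockwise.
An unknown mass m at 0.5 m has arm 0.4 m; its moment is m·g·0.4 clockwise.
For rotational equilibrium, m × 10 × 0.4 = 308.3, so m = 308.3 / (10 × 0.4) = 77.1 kg.

m ≈ 77.1 kg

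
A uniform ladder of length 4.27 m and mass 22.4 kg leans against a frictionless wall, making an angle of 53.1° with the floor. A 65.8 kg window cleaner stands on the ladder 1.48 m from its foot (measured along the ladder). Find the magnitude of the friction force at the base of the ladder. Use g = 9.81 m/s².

About the foot of the ladder:
Ladder weight 22.4×9.81 = 219.7 N acts at 2.135 m along the ladder; its horizontal arm is 2.135·cos53.1° = 1.282 m → τ = 281.7 N·m clockwise.
Window cleaner: 65.8×9.81 = 645.5 N at 1.48 m → arm 0.8886 m → τ = 573.6 N·m clockwise.
Wall normal N acts horizontally at the top; its moment arm is the height L sinθ = 4.27·sin53.1° = 3.415 m, counterclockwise.
Setting net torque to zero: N × 3.415 = 855.3 → N = 250 N.
ΣFx = 0: friction at the foot balances the wall's push, so f = N_wall = 250 N.

f ≈ 250 N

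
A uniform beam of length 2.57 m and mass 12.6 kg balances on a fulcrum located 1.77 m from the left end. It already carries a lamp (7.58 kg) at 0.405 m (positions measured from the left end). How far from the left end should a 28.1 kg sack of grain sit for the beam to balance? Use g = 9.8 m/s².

About the fulcrum (at 1.77 m from the left end):
Beam weight: 12.6 × 9.8 = 123.5 N down at 1.285 m → arm 0.485 m, τ = 123.5 × 0.485 = 59.9 N·m counterclockwise.
Lamp: 7.58 × 9.8 = 74.28 N down at 0.405 m → arm 1.365 m, τ = 74.28 × 1.365 = 101.4 N·m counterclockwise.
Net moment of existing loads = 161.3 N·m counterclockwise.
The sack of grain weighs 28.1 × 9.8 = 275.4 N and must supply an equal clockwise moment, so its lever arm about the fulcrum is 161.3 / 275.4 = 0.586 m.
That puts it at 1.77 + 0.586 = 2.36 m from the left end.

x ≈ 2.36 m from the left end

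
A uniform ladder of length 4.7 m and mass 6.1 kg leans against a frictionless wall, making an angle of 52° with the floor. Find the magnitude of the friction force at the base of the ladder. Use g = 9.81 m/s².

f ≈ 23.4 N

Take moments about the foot of the ladder.
Ladder weight 6.1×9.81 = 59.84 N acts at 2.35 m along the ladder; its horizontal arm is 2.35·cos52° = 1.447 m → τ = 86.59 N·m clockwise.
Wall normal N acts horizontally at the top; its moment arm is the height L sinθ = 4.7·sin52° = 3.704 m, counterclockwise.
Balancing moments: N × 3.704 = 86.59, giving N = 23.4 N.
ΣFx = 0: friction at the foot balances the wall's push, so f = N_wall = 23.4 N.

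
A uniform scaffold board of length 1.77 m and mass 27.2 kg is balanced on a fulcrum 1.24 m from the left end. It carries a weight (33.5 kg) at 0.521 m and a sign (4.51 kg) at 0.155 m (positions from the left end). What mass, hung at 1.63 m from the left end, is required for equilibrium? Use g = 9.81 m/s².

Taking torques about the fulcrum (at 1.24 m from the left end):
Beam weight: 27.2 × 9.81 = 266.8 N down at 0.885 m → arm 0.355 m, τ = 266.8 × 0.355 = 94.71 N·m counterclockwise.
Weight: 33.5 × 9.81 = 328.6 N down at 0.521 m → arm 0.719 m, τ = 328.6 × 0.719 = 236.3 N·m counterclockwise.
Sign: 4.51 × 9.81 = 44.24 N down at 0.155 m → arm 1.085 m, τ = 44.24 × 1.085 = 48 N·m counterclockwise.
Net moment of known loads = 379 N·m counterclockwise.
An unknown mass m at 1.63 m has arm 0.39 m; its moment is m·g·0.39 clockwise.
Setting net torque to zero: m × 9.81 × 0.39 = 379 → m = 379 / (9.81 × 0.39) = 99.1 kg.

m ≈ 99.1 kg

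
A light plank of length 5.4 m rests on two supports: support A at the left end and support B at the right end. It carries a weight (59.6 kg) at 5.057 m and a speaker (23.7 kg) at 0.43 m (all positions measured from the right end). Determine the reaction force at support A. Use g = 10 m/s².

R_A ≈ 577 N

Take moments about support B.
Weight: 59.6 × 10 = 596 N down at 5.057 m → arm 5.057 m, τ = 596 × 5.057 = 3014 N·m counterclockwise.
Speaker: 23.7 × 10 = 237 N down at 0.43 m → arm 0.43 m, τ = 237 × 0.43 = 101.9 N·m counterclockwise.
Net load moment about support B = 3116 N·m counterclockwise.
Reaction R at support A is upward at 5.4 m, arm 5.4 m → moment R × 5.4 clockwise.
Balancing moments: R × 5.4 = 3116, giving R = 577 N.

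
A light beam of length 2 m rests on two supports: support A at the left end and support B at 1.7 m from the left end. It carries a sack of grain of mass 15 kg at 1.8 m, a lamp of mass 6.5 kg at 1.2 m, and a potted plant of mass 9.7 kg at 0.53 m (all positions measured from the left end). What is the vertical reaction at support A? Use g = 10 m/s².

R_A ≈ 77.1 N

About support B:
Sack of grain: 15 × 10 = 150 N down at 1.8 m → arm 0.1 m, τ = 150 × 0.1 = 15 N·m clockwise.
Lamp: 6.5 × 10 = 65 N down at 1.2 m → arm 0.5 m, τ = 65 × 0.5 = 32.5 N·m counterclockwise.
Potted plant: 9.7 × 10 = 97 N down at 0.53 m → arm 1.17 m, τ = 97 × 1.17 = 113.5 N·m counterclockwise.
Net load moment about support B = 131 N·m counterclockwise.
Reaction R at support A is upward at 0 m, arm 1.7 m → moment R × 1.7 clockwise.
Στ = 0 ⇒ R × 1.7 = 131 ⇒ R = 77.1 N.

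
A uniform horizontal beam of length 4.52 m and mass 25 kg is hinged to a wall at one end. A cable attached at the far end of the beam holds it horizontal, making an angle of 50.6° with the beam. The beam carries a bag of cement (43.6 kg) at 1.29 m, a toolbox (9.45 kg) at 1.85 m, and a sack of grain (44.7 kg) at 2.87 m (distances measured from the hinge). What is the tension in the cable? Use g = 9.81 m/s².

Take moments about the hinge.
Beam weight: 25 × 9.81 = 245.2 N down at 2.26 m → arm 2.26 m, τ = 245.2 × 2.26 = 554.2 N·m clockwise.
Bag of cement: 43.6 × 9.81 = 427.7 N down at 1.29 m → arm 1.29 m, τ = 427.7 × 1.29 = 551.7 N·m clockwise.
Toolbox: 9.45 × 9.81 = 92.7 N down at 1.85 m → arm 1.85 m, τ = 92.7 × 1.85 = 171.5 N·m clockwise.
Sack of grain: 44.7 × 9.81 = 438.5 N down at 2.87 m → arm 2.87 m, τ = 438.5 × 2.87 = 1258 N·m clockwise.
Total clockwise load moment = 2535 N·m.
The cable tension T acts at 4.52 m; only its component perpendicular to the beam, T sinθ, produces torque. sin 50.6° = 0.7727.
For rotational equilibrium, T × 4.52 × 0.7727 = 2535, so T = 2535 / 3.493 = 726 N.

T ≈ 726 N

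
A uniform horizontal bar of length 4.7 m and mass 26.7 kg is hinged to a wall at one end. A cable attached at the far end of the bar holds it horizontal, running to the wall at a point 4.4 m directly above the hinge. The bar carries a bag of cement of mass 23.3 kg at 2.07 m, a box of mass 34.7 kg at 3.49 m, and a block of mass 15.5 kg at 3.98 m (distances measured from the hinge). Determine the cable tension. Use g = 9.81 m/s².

Sum moments about the hinge (the unknown hinge reaction has zero arm there).
Beam weight: 26.7 × 9.81 = 261.9 N down at 2.35 m → arm 2.35 m, τ = 261.9 × 2.35 = 615.5 N·m clockwise.
Bag of cement: 23.3 × 9.81 = 228.6 N down at 2.07 m → arm 2.07 m, τ = 228.6 × 2.07 = 473.2 N·m clockwise.
Box: 34.7 × 9.81 = 340.4 N down at 3.49 m → arm 3.49 m, τ = 340.4 × 3.49 = 1188 N·m clockwise.
Block: 15.5 × 9.81 = 152.1 N down at 3.98 m → arm 3.98 m, τ = 152.1 × 3.98 = 605.4 N·m clockwise.
Total clockwise load moment = 2882 N·m.
The cable tension T acts at 4.7 m; only its component perpendicular to the bar, T sinθ, produces torque. sinθ = h/√(h²+d²) = 4.4/√(4.4²+4.7²) = 0.6834.
Setting net torque to zero: T × 4.7 × 0.6834 = 2882 → T = 2882 / 3.212 = 897 N.

T ≈ 897 N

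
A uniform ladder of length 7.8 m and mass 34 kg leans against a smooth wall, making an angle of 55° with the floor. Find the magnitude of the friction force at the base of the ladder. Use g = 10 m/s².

Taking torques about the foot of the ladder:
Ladder weight 34×10 = 340 N acts at 3.9 m along the ladder; its horizontal arm is 3.9·cos55° = 2.237 m → τ = 760.6 N·m clockwise.
Wall normal N acts horizontally at the top; its moment arm is the height L sinθ = 7.8·sin55° = 6.389 m, counterclockwise.
Setting net torque to zero: N × 6.389 = 760.6 → N = 119 N.
ΣFx = 0: friction at the foot balances the wall's push, so f = N_wall = 119 N.

f ≈ 119 N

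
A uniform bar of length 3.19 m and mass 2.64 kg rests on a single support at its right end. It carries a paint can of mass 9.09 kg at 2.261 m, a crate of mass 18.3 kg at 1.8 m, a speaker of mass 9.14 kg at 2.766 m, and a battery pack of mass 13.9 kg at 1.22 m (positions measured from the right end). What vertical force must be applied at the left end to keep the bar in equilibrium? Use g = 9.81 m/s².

F ≈ 307 N

About the right end:
Beam weight: 2.64 × 9.81 = 25.9 N down at 1.595 m → arm 1.595 m, τ = 25.9 × 1.595 = 41.31 N·m counterclockwise.
Paint can: 9.09 × 9.81 = 89.17 N down at 2.261 m → arm 2.261 m, τ = 89.17 × 2.261 = 201.6 N·m counterclockwise.
Crate: 18.3 × 9.81 = 179.5 N down at 1.8 m → arm 1.8 m, τ = 179.5 × 1.8 = 323.1 N·m counterclockwise.
Speaker: 9.14 × 9.81 = 89.66 N down at 2.766 m → arm 2.766 m, τ = 89.66 × 2.766 = 248 N·m counterclockwise.
Battery pack: 13.9 × 9.81 = 136.4 N down at 1.22 m → arm 1.22 m, τ = 136.4 × 1.22 = 166.4 N·m counterclockwise.
Net moment of the loads = 980.4 N·m counterclockwise.
The upward force F acts at the left end, arm 3.19 m, giving F × 3.19 clockwise.
Balancing moments: F × 3.19 = 980.4, giving F = 980.4 / 3.19 = 307 N.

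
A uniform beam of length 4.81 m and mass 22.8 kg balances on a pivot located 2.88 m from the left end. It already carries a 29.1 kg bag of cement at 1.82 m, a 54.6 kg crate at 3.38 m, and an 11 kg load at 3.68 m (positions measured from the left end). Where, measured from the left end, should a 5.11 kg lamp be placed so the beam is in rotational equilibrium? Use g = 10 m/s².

x ≈ 3.97 m from the left end

Taking torques about the pivot (at 2.88 m from the left end):
Beam weight: 22.8 × 10 = 228 N down at 2.405 m → arm 0.475 m, τ = 228 × 0.475 = 108.3 N·m counterclockwise.
Bag of cement: 29.1 × 10 = 291 N down at 1.82 m → arm 1.06 m, τ = 291 × 1.06 = 308.5 N·m counterclockwise.
Crate: 54.6 × 10 = 546 N down at 3.38 m → arm 0.5 m, τ = 546 × 0.5 = 273 N·m clockwise.
Load: 11 × 10 = 110 N down at 3.68 m → arm 0.8 m, τ = 110 × 0.8 = 88 N·m clockwise.
Net moment of existing loads = 55.8 N·m counterclockwise.
The lamp weighs 5.11 × 10 = 51.1 N and must supply an equal clockwise moment, so its lever arm about the pivot is 55.8 / 51.1 = 1.09 m.
That puts it at 2.88 + 1.09 = 3.97 m from the left end.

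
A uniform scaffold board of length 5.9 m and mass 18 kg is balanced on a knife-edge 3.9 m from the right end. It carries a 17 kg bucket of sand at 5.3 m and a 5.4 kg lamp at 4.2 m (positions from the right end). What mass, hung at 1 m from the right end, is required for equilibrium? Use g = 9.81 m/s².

Sum moments about the knife-edge (at 3.9 m from the right end) (the support reaction has zero arm there).
Beam weight: 18 × 9.81 = 176.6 N down at 2.95 m → arm 0.95 m, τ = 176.6 × 0.95 = 167.8 N·m clockwise.
Bucket of sand: 17 × 9.81 = 166.8 N down at 5.3 m → arm 1.4 m, τ = 166.8 × 1.4 = 233.5 N·m counterclockwise.
Lamp: 5.4 × 9.81 = 52.97 N down at 4.2 m → arm 0.3 m, τ = 52.97 × 0.3 = 15.89 N·m counterclockwise.
Net moment of known loads = 81.59 N·m counterclockwise.
An unknown mass m at 1 m has arm 2.9 m; its moment is m·g·2.9 clockwise.
Στ = 0 ⇒ m × 9.81 × 2.9 = 81.59 ⇒ m = 81.59 / (9.81 × 2.9) = 2.87 kg.

m ≈ 2.87 kg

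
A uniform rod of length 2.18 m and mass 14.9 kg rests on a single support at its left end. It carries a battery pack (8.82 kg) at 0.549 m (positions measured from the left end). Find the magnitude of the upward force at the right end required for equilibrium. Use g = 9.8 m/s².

Choose the left end as the axis so the unknown pivot reaction has zero arm there.
Beam weight: 14.9 × 9.8 = 146 N down at 1.09 m → arm 1.09 m, τ = 146 × 1.09 = 159.1 N·m clockwise.
Battery pack: 8.82 × 9.8 = 86.44 N down at 0.549 m → arm 0.549 m, τ = 86.44 × 0.549 = 47.46 N·m clockwise.
Net moment of the loads = 206.6 N·m clockwise.
The upward force F acts at the right end, arm 2.18 m, giving F × 2.18 counterclockwise.
Setting net torque to zero: F × 2.18 = 206.6 → F = 206.6 / 2.18 = 94.8 N.

F ≈ 94.8 N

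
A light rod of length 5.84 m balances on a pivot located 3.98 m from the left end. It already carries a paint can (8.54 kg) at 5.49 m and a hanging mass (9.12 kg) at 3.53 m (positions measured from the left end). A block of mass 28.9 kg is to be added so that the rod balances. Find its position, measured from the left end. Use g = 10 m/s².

x ≈ 3.68 m from the left end

About the pivot (at 3.98 m from the left end):
Paint can: 8.54 × 10 = 85.4 N down at 5.49 m → arm 1.51 m, τ = 85.4 × 1.51 = 129 N·m clockwise.
Hanging mass: 9.12 × 10 = 91.2 N down at 3.53 m → arm 0.45 m, τ = 91.2 × 0.45 = 41.04 N·m counterclockwise.
Net moment of existing loads = 87.96 N·m clockwise.
The block weighs 28.9 × 10 = 289 N and must supply an equal counterclockwise moment, so its lever arm about the pivot is 87.96 / 289 = 0.304 m.
That puts it at 3.98 − 0.304 = 3.68 m from the left end.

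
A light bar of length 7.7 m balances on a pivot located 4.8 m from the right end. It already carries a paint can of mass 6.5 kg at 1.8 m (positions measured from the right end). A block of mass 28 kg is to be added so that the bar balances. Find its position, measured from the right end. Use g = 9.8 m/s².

x ≈ 5.5 m from the right end

Taking torques about the pivot (at 4.8 m from the right end):
Paint can: 6.5 × 9.8 = 63.7 N down at 1.8 m → arm 3 m, τ = 63.7 × 3 = 191.1 N·m clockwise.
Net moment of existing loads = 191.1 N·m clockwise.
The block weighs 28 × 9.8 = 274.4 N and must supply an equal counterclockwise moment, so its lever arm about the pivot is 191.1 / 274.4 = 0.696 m.
That puts it at 4.8 + 0.696 = 5.5 m from the right end.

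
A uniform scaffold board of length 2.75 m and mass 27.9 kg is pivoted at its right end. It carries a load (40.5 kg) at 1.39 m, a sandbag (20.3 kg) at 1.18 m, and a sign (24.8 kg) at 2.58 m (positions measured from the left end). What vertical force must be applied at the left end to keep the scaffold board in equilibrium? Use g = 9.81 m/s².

F ≈ 462 N

About the right end:
Beam weight: 27.9 × 9.81 = 273.7 N down at 1.375 m → arm 1.375 m, τ = 273.7 × 1.375 = 376.3 N·m counterclockwise.
Load: 40.5 × 9.81 = 397.3 N down at 1.39 m → arm 1.36 m, τ = 397.3 × 1.36 = 540.3 N·m counterclockwise.
Sandbag: 20.3 × 9.81 = 199.1 N down at 1.18 m → arm 1.57 m, τ = 199.1 × 1.57 = 312.6 N·m counterclockwise.
Sign: 24.8 × 9.81 = 243.3 N down at 2.58 m → arm 0.17 m, τ = 243.3 × 0.17 = 41.36 N·m counterclockwise.
Net moment of the loads = 1271 N·m counterclockwise.
The upward force F acts at the left end, arm 2.75 m, giving F × 2.75 clockwise.
Στ = 0 ⇒ F × 2.75 = 1271 ⇒ F = 1271 / 2.75 = 462 N.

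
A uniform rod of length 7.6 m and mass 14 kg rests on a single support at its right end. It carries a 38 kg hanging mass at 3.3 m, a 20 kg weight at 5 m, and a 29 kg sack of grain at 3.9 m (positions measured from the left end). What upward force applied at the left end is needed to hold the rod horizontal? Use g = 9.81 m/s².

Choose the right end as the axis so the unknown pivot reaction has zero arm there.
Beam weight: 14 × 9.81 = 137.3 N down at 3.8 m → arm 3.8 m, τ = 137.3 × 3.8 = 521.7 N·m counterclockwise.
Hanging mass: 38 × 9.81 = 372.8 N down at 3.3 m → arm 4.3 m, τ = 372.8 × 4.3 = 1603 N·m counterclockwise.
Weight: 20 × 9.81 = 196.2 N down at 5 m → arm 2.6 m, τ = 196.2 × 2.6 = 510.1 N·m counterclockwise.
Sack of grain: 29 × 9.81 = 284.5 N down at 3.9 m → arm 3.7 m, τ = 284.5 × 3.7 = 1053 N·m counterclockwise.
Net moment of the loads = 3688 N·m counterclockwise.
The upward force F acts at the left end, arm 7.6 m, giving F × 7.6 clockwise.
Στ = 0 ⇒ F × 7.6 = 3688 ⇒ F = 3688 / 7.6 = 485 N.

F ≈ 485 N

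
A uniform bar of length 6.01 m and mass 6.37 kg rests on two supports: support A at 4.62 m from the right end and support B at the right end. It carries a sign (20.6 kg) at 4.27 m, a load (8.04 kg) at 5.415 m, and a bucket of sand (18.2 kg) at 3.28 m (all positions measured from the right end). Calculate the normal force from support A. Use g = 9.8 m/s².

Choose support B as the axis so its reaction then has zero moment arm.
Beam weight: 6.37 × 9.8 = 62.43 N down at 3.005 m → arm 3.005 m, τ = 62.43 × 3.005 = 187.6 N·m counterclockwise.
Sign: 20.6 × 9.8 = 201.9 N down at 4.27 m → arm 4.27 m, τ = 201.9 × 4.27 = 862.1 N·m counterclockwise.
Load: 8.04 × 9.8 = 78.79 N down at 5.415 m → arm 5.415 m, τ = 78.79 × 5.415 = 426.6 N·m counterclockwise.
Bucket of sand: 18.2 × 9.8 = 178.4 N down at 3.28 m → arm 3.28 m, τ = 178.4 × 3.28 = 585.2 N·m counterclockwise.
Net load moment about support B = 2062 N·m counterclockwise.
Reaction R at support A is upward at 4.62 m, arm 4.62 m → moment R × 4.62 clockwise.
For rotational equilibrium, R × 4.62 = 2062, so R = 446 N.

R_A ≈ 446 N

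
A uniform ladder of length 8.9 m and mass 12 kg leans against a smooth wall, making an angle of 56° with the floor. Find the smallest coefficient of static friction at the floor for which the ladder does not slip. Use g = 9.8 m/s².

μ_min ≈ 0.337

Take moments about the foot of the ladder.
Ladder weight 12×9.8 = 117.6 N acts at 4.45 m along the ladder; its horizontal arm is 4.45·cos56° = 2.488 m → τ = 292.6 N·m clockwise.
Wall normal N acts horizontally at the top; its moment arm is the height L sinθ = 8.9·sin56° = 7.378 m, counterclockwise.
Balancing moments: N × 7.378 = 292.6, giving N = 39.66 N.
ΣFx = 0 ⇒ f = N_wall = 39.66 N. ΣFy = 0 ⇒ N_floor = 117.6 N.
μ_min = f / N_floor = 39.66 / 117.6 = 0.337.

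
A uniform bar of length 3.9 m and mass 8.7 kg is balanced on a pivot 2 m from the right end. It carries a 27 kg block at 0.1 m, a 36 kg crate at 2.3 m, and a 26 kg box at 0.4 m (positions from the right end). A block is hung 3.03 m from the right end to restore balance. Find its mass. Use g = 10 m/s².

Sum moments about the pivot (at 2 m from the right end) (the support reaction has zero arm there).
Beam weight: 8.7 × 10 = 87 N down at 1.95 m → arm 0.05 m, τ = 87 × 0.05 = 4.35 N·m clockwise.
Block: 27 × 10 = 270 N down at 0.1 m → arm 1.9 m, τ = 270 × 1.9 = 513 N·m clockwise.
Crate: 36 × 10 = 360 N down at 2.3 m → arm 0.3 m, τ = 360 × 0.3 = 108 N·m counterclockwise.
Box: 26 × 10 = 260 N down at 0.4 m → arm 1.6 m, τ = 260 × 1.6 = 416 N·m clockwise.
Net moment of known loads = 825.4 N·m clockwise.
An unknown mass m at 3.03 m has arm 1.03 m; its moment is m·g·1.03 counterclockwise.
For rotational equilibrium, m × 10 × 1.03 = 825.4, so m = 825.4 / (10 × 1.03) = 80.1 kg.

m ≈ 80.1 kg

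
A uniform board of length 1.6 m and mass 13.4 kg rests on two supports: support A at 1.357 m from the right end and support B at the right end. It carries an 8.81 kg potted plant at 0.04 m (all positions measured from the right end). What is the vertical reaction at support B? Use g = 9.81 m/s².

R_B ≈ 138 N

Choose support A as the axis so its reaction then has zero moment arm.
Beam weight: 13.4 × 9.81 = 131.5 N down at 0.8 m → arm 0.557 m, τ = 131.5 × 0.557 = 73.25 N·m clockwise.
Potted plant: 8.81 × 9.81 = 86.43 N down at 0.04 m → arm 1.317 m, τ = 86.43 × 1.317 = 113.8 N·m clockwise.
Net load moment about support A = 187.1 N·m clockwise.
Reaction R at support B is upward at 0 m, arm 1.357 m → moment R × 1.357 counterclockwise.
For rotational equilibrium, R × 1.357 = 187.1, so R = 138 N.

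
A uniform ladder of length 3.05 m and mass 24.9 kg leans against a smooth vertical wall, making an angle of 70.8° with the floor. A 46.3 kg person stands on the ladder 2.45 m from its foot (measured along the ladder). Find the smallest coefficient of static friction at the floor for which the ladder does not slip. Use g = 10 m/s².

μ_min ≈ 0.243

Taking torques about the foot of the ladder:
Ladder weight 24.9×10 = 249 N acts at 1.525 m along the ladder; its horizontal arm is 1.525·cos70.8° = 0.5015 m → τ = 124.9 N·m clockwise.
Person: 46.3×10 = 463 N at 2.45 m → arm 0.8057 m → τ = 373 N·m clockwise.
Wall normal N acts horizontally at the top; its moment arm is the height L sinθ = 3.05·sin70.8° = 2.88 m, counterclockwise.
Balancing moments: N × 2.88 = 497.9, giving N = 172.9 N.
ΣFx = 0 ⇒ f = N_wall = 172.9 N. ΣFy = 0 ⇒ N_floor = 712 N.
μ_min = f / N_floor = 172.9 / 712 = 0.243.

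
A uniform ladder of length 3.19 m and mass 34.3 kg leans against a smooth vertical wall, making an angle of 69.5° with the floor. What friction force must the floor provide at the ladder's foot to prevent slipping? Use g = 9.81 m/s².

Take moments about the foot of the ladder.
Ladder weight 34.3×9.81 = 336.5 N acts at 1.595 m along the ladder; its horizontal arm is 1.595·cos69.5° = 0.5586 m → τ = 188 N·m clockwise.
Wall normal N acts horizontally at the top; its moment arm is the height L sinθ = 3.19·sin69.5° = 2.988 m, counterclockwise.
Balancing moments: N × 2.988 = 188, giving N = 62.9 N.
ΣFx = 0: friction at the foot balances the wall's push, so f = N_wall = 62.9 N.

f ≈ 62.9 N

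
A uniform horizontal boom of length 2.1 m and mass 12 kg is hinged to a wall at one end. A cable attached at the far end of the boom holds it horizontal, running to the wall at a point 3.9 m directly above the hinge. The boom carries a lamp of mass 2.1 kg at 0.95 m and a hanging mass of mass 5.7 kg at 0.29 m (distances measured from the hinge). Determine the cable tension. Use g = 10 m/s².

About the hinge:
Beam weight: 12 × 10 = 120 N down at 1.05 m → arm 1.05 m, τ = 120 × 1.05 = 126 N·m clockwise.
Lamp: 2.1 × 10 = 21 N down at 0.95 m → arm 0.95 m, τ = 21 × 0.95 = 19.95 N·m clockwise.
Hanging mass: 5.7 × 10 = 57 N down at 0.29 m → arm 0.29 m, τ = 57 × 0.29 = 16.53 N·m clockwise.
Total clockwise load moment = 162.5 N·m.
The cable tension T acts at 2.1 m; only its component perpendicular to the boom, T sinθ, produces torque. sinθ = h/√(h²+d²) = 3.9/√(3.9²+2.1²) = 0.8805.
Στ = 0 ⇒ T × 2.1 × 0.8805 = 162.5 ⇒ T = 162.5 / 1.849 = 87.9 N.

T ≈ 87.9 N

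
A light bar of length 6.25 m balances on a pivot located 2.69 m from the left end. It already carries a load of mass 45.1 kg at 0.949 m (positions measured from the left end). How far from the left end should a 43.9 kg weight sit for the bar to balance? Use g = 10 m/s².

x ≈ 4.48 m from the left end

About the pivot (at 2.69 m from the left end):
Load: 45.1 × 10 = 451 N down at 0.949 m → arm 1.741 m, τ = 451 × 1.741 = 785.2 N·m counterclockwise.
Net moment of existing loads = 785.2 N·m counterclockwise.
The weight weighs 43.9 × 10 = 439 N and must supply an equal clockwise moment, so its lever arm about the pivot is 785.2 / 439 = 1.79 m.
That puts it at 2.69 + 1.79 = 4.48 m from the left end.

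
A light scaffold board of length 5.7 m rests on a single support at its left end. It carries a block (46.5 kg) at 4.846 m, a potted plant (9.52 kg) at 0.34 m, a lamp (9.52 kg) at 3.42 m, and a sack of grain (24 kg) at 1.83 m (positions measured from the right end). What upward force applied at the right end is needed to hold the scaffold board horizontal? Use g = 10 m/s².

F ≈ 360 N

Take moments about the left end.
Block: 46.5 × 10 = 465 N down at 4.846 m → arm 0.854 m, τ = 465 × 0.854 = 397.1 N·m clockwise.
Potted plant: 9.52 × 10 = 95.2 N down at 0.34 m → arm 5.36 m, τ = 95.2 × 5.36 = 510.3 N·m clockwise.
Lamp: 9.52 × 10 = 95.2 N down at 3.42 m → arm 2.28 m, τ = 95.2 × 2.28 = 217.1 N·m clockwise.
Sack of grain: 24 × 10 = 240 N down at 1.83 m → arm 3.87 m, τ = 240 × 3.87 = 928.8 N·m clockwise.
Net moment of the loads = 2053 N·m clockwise.
The upward force F acts at the right end, arm 5.7 m, giving F × 5.7 counterclockwise.
Στ = 0 ⇒ F × 5.7 = 2053 ⇒ F = 2053 / 5.7 = 360 N.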